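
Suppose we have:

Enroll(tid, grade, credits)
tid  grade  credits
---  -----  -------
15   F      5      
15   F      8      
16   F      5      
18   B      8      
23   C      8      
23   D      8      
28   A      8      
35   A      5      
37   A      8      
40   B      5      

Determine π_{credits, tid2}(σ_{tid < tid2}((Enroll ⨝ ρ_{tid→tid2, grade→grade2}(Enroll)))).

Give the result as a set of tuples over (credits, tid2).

ρ[tid→tid2, grade→grade2]: schema becomes (tid2, grade2, credits); tuples unchanged.
Natural join on credits: {(15, F, 5, 15, F), (15, F, 5, 16, F), (15, F, 5, 35, A), (15, F, 5, 40, B), (15, F, 8, 15, F), (15, F, 8, 18, B), (15, F, 8, 23, C), (15, F, 8, 23, D), (15, F, 8, 28, A), (15, F, 8, 37, A), (16, F, 5, 15, F), (16, F, 5, 16, F), (16, F, 5, 35, A), (16, F, 5, 40, B), (18, B, 8, 15, F), (18, B, 8, 18, B), (18, B, 8, 23, C), (18, B, 8, 23, D), (18, B, 8, 28, A), (18, B, 8, 37, A), (23, C, 8, 15, F), (23, C, 8, 18, B), (23, C, 8, 23, C), (23, C, 8, 23, D), (23, C, 8, 28, A), (23, C, 8, 37, A), (23, D, 8, 15, F), (23, D, 8, 18, B), (23, D, 8, 23, C), (23, D, 8, 23, D), (23, D, 8, 28, A), (23, D, 8, 37, A), (28, A, 8, 15, F), (28, A, 8, 18, B), (28, A, 8, 23, C), (28, A, 8, 23, D), (28, A, 8, 28, A), (28, A, 8, 37, A), (35, A, 5, 15, F), (35, A, 5, 16, F), (35, A, 5, 35, A), (35, A, 5, 40, B), (37, A, 8, 15, F), (37, A, 8, 18, B), (37, A, 8, 23, C), (37, A, 8, 23, D), (37, A, 8, 28, A), (37, A, 8, 37, A), (40, B, 5, 15, F), (40, B, 5, 16, F), (40, B, 5, 35, A), (40, B, 5, 40, B)}
σ[tid < tid2]: keep tuples satisfying tid < tid2 → {(15, F, 5, 16, F), (15, F, 5, 35, A), (15, F, 5, 40, B), (15, F, 8, 18, B), (15, F, 8, 23, C), (15, F, 8, 23, D), (15, F, 8, 28, A), (15, F, 8, 37, A), (16, F, 5, 35, A), (16, F, 5, 40, B), (18, B, 8, 23, C), (18, B, 8, 23, D), (18, B, 8, 28, A), (18, B, 8, 37, A), (23, C, 8, 28, A), (23, C, 8, 37, A), (23, D, 8, 28, A), (23, D, 8, 37, A), (28, A, 8, 37, A), (35, A, 5, 40, B)}
Projecting to credits, tid2 (13 duplicate(s) eliminated): {(5, 16), (5, 35), (5, 40), (8, 18), (8, 23), (8, 28), (8, 37)}

{(5, 16), (5, 35), (5, 40), (8, 18), (8, 23), (8, 28), (8, 37)}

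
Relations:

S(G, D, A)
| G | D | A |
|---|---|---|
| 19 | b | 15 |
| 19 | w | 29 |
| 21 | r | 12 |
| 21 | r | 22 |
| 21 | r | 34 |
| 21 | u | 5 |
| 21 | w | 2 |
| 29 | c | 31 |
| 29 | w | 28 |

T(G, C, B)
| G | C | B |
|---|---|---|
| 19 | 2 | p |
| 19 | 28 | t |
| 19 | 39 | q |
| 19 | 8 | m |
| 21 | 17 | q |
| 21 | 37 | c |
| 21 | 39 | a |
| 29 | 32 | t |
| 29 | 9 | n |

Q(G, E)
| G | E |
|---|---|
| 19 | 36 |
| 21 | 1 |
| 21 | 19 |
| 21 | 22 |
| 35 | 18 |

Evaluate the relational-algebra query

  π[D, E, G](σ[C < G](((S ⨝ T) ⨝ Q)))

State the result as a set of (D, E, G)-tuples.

S ⋈ T (natural join on G): {(19, b, 15, 2, p), (19, b, 15, 28, t), (19, b, 15, 39, q), (19, b, 15, 8, m), (19, w, 29, 2, p), (19, w, 29, 28, t), (19, w, 29, 39, q), (19, w, 29, 8, m), (21, r, 12, 17, q), (21, r, 12, 37, c), (21, r, 12, 39, a), (21, r, 22, 17, q), (21, r, 22, 37, c), (21, r, 22, 39, a), (21, r, 34, 17, q), (21, r, 34, 37, c), (21, r, 34, 39, a), (21, u, 5, 17, q), (21, u, 5, 37, c), (21, u, 5, 39, a), (21, w, 2, 17, q), (21, w, 2, 37, c), (21, w, 2, 39, a), (29, c, 31, 32, t), (29, c, 31, 9, n), (29, w, 28, 32, t), (29, w, 28, 9, n)}
(S ⨝ T) ⋈ Q (natural join on G): {(19, b, 15, 2, p, 36), (19, b, 15, 28, t, 36), (19, b, 15, 39, q, 36), (19, b, 15, 8, m, 36), (19, w, 29, 2, p, 36), (19, w, 29, 28, t, 36), (19, w, 29, 39, q, 36), (19, w, 29, 8, m, 36), (21, r, 12, 17, q, 1), (21, r, 12, 17, q, 19), (21, r, 12, 17, q, 22), (21, r, 12, 37, c, 1), (21, r, 12, 37, c, 19), (21, r, 12, 37, c, 22), (21, r, 12, 39, a, 1), (21, r, 12, 39, a, 19), (21, r, 12, 39, a, 22), (21, r, 22, 17, q, 1), (21, r, 22, 17, q, 19), (21, r, 22, 17, q, 22), (21, r, 22, 37, c, 1), (21, r, 22, 37, c, 19), (21, r, 22, 37, c, 22), (21, r, 22, 39, a, 1), (21, r, 22, 39, a, 19), (21, r, 22, 39, a, 22), (21, r, 34, 17, q, 1), (21, r, 34, 17, q, 19), (21, r, 34, 17, q, 22), (21, r, 34, 37, c, 1), (21, r, 34, 37, c, 19), (21, r, 34, 37, c, 22), (21, r, 34, 39, a, 1), (21, r, 34, 39, a, 19), (21, r, 34, 39, a, 22), (21, u, 5, 17, q, 1), (21, u, 5, 17, q, 19), (21, u, 5, 17, q, 22), (21, u, 5, 37, c, 1), (21, u, 5, 37, c, 19), (21, u, 5, 37, c, 22), (21, u, 5, 39, a, 1), (21, u, 5, 39, a, 19), (21, u, 5, 39, a, 22), (21, w, 2, 17, q, 1), (21, w, 2, 17, q, 19), (21, w, 2, 17, q, 22), (21, w, 2, 37, c, 1), (21, w, 2, 37, c, 19), (21, w, 2, 37, c, 22), (21, w, 2, 39, a, 1), (21, w, 2, 39, a, 19), (21, w, 2, 39, a, 22)}
Selection C < G: {(19, b, 15, 2, p, 36), (19, b, 15, 8, m, 36), (19, w, 29, 2, p, 36), (19, w, 29, 8, m, 36), (21, r, 12, 17, q, 1), (21, r, 12, 17, q, 19), (21, r, 12, 17, q, 22), (21, r, 22, 17, q, 1), (21, r, 22, 17, q, 19), (21, r, 22, 17, q, 22), (21, r, 34, 17, q, 1), (21, r, 34, 17, q, 19), (21, r, 34, 17, q, 22), (21, u, 5, 17, q, 1), (21, u, 5, 17, q, 19), (21, u, 5, 17, q, 22), (21, w, 2, 17, q, 1), (21, w, 2, 17, q, 19), (21, w, 2, 17, q, 22)}
Keep only column(s) D, E, G (8 duplicate(s) eliminated): {(b, 36, 19), (r, 1, 21), (r, 19, 21), (r, 22, 21), (u, 1, 21), (u, 19, 21), (u, 22, 21), (w, 1, 21), (w, 19, 21), (w, 22, 21), (w, 36, 19)}

{(b, 36, 19), (r, 1, 21), (r, 19, 21), (r, 22, 21), (u, 1, 21), (u, 19, 21), (u, 22, 21), (w, 1, 21), (w, 19, 21), (w, 22, 21), (w, 36, 19)}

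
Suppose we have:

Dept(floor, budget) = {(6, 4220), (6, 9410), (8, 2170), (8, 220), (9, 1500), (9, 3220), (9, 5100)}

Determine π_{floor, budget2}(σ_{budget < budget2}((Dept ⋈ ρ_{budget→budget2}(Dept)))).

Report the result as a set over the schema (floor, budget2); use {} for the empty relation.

ρ[budget→budget2]: schema becomes (floor, budget2); tuples unchanged.
Natural join on floor: {(6, 4220, 4220), (6, 4220, 9410), (6, 9410, 4220), (6, 9410, 9410), (8, 2170, 2170), (8, 2170, 220), (8, 220, 2170), (8, 220, 220), (9, 1500, 1500), (9, 1500, 3220), (9, 1500, 5100), (9, 3220, 1500), (9, 3220, 3220), (9, 3220, 5100), (9, 5100, 1500), (9, 5100, 3220), (9, 5100, 5100)}
σ[budget < budget2]: keep tuples satisfying budget < budget2 → {(6, 4220, 9410), (8, 220, 2170), (9, 1500, 3220), (9, 1500, 5100), (9, 3220, 5100)}
π_{floor, budget2} gives {(6, 9410), (8, 2170), (9, 3220), (9, 5100)} (1 duplicate(s) eliminated).

{(6, 9410), (8, 2170), (9, 3220), (9, 5100)}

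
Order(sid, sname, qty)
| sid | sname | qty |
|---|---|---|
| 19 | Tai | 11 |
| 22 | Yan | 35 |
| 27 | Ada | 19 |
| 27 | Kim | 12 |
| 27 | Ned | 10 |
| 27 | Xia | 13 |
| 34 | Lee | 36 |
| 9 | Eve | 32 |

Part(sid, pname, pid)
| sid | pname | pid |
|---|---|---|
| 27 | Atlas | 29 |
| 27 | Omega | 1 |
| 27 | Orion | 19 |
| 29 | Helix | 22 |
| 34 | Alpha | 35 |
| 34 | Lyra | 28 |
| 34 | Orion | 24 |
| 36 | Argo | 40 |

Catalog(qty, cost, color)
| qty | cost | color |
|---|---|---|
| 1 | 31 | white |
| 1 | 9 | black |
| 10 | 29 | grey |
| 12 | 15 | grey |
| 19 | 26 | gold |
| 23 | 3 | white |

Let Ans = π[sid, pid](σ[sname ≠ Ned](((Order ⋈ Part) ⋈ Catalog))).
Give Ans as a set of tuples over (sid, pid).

Joining Order and Part on sid yields {(27, Ada, 19, Atlas, 29), (27, Ada, 19, Omega, 1), (27, Ada, 19, Orion, 19), (27, Kim, 12, Atlas, 29), (27, Kim, 12, Omega, 1), (27, Kim, 12, Orion, 19), (27, Ned, 10, Atlas, 29), (27, Ned, 10, Omega, 1), (27, Ned, 10, Orion, 19), (27, Xia, 13, Atlas, 29), (27, Xia, 13, Omega, 1), (27, Xia, 13, Orion, 19), (34, Lee, 36, Alpha, 35), (34, Lee, 36, Lyra, 28), (34, Lee, 36, Orion, 24)}.
Joining (Order ⋈ Part) and Catalog on qty yields {(27, Ada, 19, Atlas, 29, 26, gold), (27, Ada, 19, Omega, 1, 26, gold), (27, Ada, 19, Orion, 19, 26, gold), (27, Kim, 12, Atlas, 29, 15, grey), (27, Kim, 12, Omega, 1, 15, grey), (27, Kim, 12, Orion, 19, 15, grey), (27, Ned, 10, Atlas, 29, 29, grey), (27, Ned, 10, Omega, 1, 29, grey), (27, Ned, 10, Orion, 19, 29, grey)}.
Selection sname ≠ Ned: {(27, Ada, 19, Atlas, 29, 26, gold), (27, Ada, 19, Omega, 1, 26, gold), (27, Ada, 19, Orion, 19, 26, gold), (27, Kim, 12, Atlas, 29, 15, grey), (27, Kim, 12, Omega, 1, 15, grey), (27, Kim, 12, Orion, 19, 15, grey)}
π[sid, pid]: project onto (sid, pid) (3 duplicate(s) eliminated) → {(27, 1), (27, 19), (27, 29)}

{(27, 1), (27, 19), (27, 29)}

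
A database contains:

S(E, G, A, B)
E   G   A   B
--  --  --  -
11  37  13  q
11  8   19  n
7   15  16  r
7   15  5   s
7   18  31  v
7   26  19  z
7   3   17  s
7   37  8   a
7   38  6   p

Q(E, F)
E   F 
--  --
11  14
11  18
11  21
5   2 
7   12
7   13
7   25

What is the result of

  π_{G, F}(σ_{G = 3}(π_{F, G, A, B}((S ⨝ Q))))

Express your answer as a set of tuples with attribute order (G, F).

{(3, 12), (3, 13), (3, 25)}

Natural join on E: {(11, 37, 13, q, 14), (11, 37, 13, q, 18), (11, 37, 13, q, 21), (11, 8, 19, n, 14), (11, 8, 19, n, 18), (11, 8, 19, n, 21), (7, 15, 16, r, 12), (7, 15, 16, r, 13), (7, 15, 16, r, 25), (7, 15, 5, s, 12), (7, 15, 5, s, 13), (7, 15, 5, s, 25), (7, 18, 31, v, 12), (7, 18, 31, v, 13), (7, 18, 31, v, 25), (7, 26, 19, z, 12), (7, 26, 19, z, 13), (7, 26, 19, z, 25), (7, 3, 17, s, 12), (7, 3, 17, s, 13), (7, 3, 17, s, 25), (7, 37, 8, a, 12), (7, 37, 8, a, 13), (7, 37, 8, a, 25), (7, 38, 6, p, 12), (7, 38, 6, p, 13), (7, 38, 6, p, 25)}
Keep only column(s) F, G, A, B: {(12, 15, 16, r), (12, 15, 5, s), (12, 18, 31, v), (12, 26, 19, z), (12, 3, 17, s), (12, 37, 8, a), (12, 38, 6, p), (13, 15, 16, r), (13, 15, 5, s), (13, 18, 31, v), (13, 26, 19, z), (13, 3, 17, s), (13, 37, 8, a), (13, 38, 6, p), (14, 37, 13, q), (14, 8, 19, n), (18, 37, 13, q), (18, 8, 19, n), (21, 37, 13, q), (21, 8, 19, n), (25, 15, 16, r), (25, 15, 5, s), (25, 18, 31, v), (25, 26, 19, z), (25, 3, 17, s), (25, 37, 8, a), (25, 38, 6, p)}
Selection G = 3: {(12, 3, 17, s), (13, 3, 17, s), (25, 3, 17, s)}
Keep only column(s) G, F: {(3, 12), (3, 13), (3, 25)}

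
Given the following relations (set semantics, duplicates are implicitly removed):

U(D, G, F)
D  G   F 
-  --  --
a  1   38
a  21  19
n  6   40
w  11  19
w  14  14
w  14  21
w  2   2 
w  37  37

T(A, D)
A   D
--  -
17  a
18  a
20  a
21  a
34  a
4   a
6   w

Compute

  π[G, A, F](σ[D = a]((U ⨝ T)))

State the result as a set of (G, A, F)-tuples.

{(1, 17, 38), (1, 18, 38), (1, 20, 38), (1, 21, 38), (1, 34, 38), (1, 4, 38), (21, 17, 19), (21, 18, 19), (21, 20, 19), (21, 21, 19), (21, 34, 19), (21, 4, 19)}

Joining U and T on D yields {(a, 1, 38, 17), (a, 1, 38, 18), (a, 1, 38, 20), (a, 1, 38, 21), (a, 1, 38, 34), (a, 1, 38, 4), (a, 21, 19, 17), (a, 21, 19, 18), (a, 21, 19, 20), (a, 21, 19, 21), (a, 21, 19, 34), (a, 21, 19, 4), (w, 11, 19, 6), (w, 14, 14, 6), (w, 14, 21, 6), (w, 2, 2, 6), (w, 37, 37, 6)}.
σ[D = a]: keep tuples satisfying D = a → {(a, 1, 38, 17), (a, 1, 38, 18), (a, 1, 38, 20), (a, 1, 38, 21), (a, 1, 38, 34), (a, 1, 38, 4), (a, 21, 19, 17), (a, 21, 19, 18), (a, 21, 19, 20), (a, 21, 19, 21), (a, 21, 19, 34), (a, 21, 19, 4)}
π_{G, A, F} gives {(1, 17, 38), (1, 18, 38), (1, 20, 38), (1, 21, 38), (1, 34, 38), (1, 4, 38), (21, 17, 19), (21, 18, 19), (21, 20, 19), (21, 21, 19), (21, 34, 19), (21, 4, 19)}.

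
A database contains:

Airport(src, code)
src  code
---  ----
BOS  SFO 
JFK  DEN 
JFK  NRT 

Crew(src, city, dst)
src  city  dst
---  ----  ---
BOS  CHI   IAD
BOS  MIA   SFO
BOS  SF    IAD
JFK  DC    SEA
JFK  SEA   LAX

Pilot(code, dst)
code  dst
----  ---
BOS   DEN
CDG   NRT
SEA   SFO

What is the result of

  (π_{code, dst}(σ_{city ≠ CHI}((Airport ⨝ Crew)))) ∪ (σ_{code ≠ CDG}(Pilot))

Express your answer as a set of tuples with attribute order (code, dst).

{(BOS, DEN), (DEN, LAX), (DEN, SEA), (NRT, LAX), (NRT, SEA), (SEA, SFO), (SFO, IAD), (SFO, SFO)}

Airport ⋈ Crew (natural join on src): {(BOS, SFO, CHI, IAD), (BOS, SFO, MIA, SFO), (BOS, SFO, SF, IAD), (JFK, DEN, DC, SEA), (JFK, DEN, SEA, LAX), (JFK, NRT, DC, SEA), (JFK, NRT, SEA, LAX)}
σ[city ≠ CHI]: keep tuples satisfying city ≠ CHI → {(BOS, SFO, MIA, SFO), (BOS, SFO, SF, IAD), (JFK, DEN, DC, SEA), (JFK, DEN, SEA, LAX), (JFK, NRT, DC, SEA), (JFK, NRT, SEA, LAX)}
Keep only column(s) code, dst: {(DEN, LAX), (DEN, SEA), (NRT, LAX), (NRT, SEA), (SFO, IAD), (SFO, SFO)}
σ[code ≠ CDG]: keep tuples satisfying code ≠ CDG → {(BOS, DEN), (SEA, SFO)}
Taking the union: {(BOS, DEN), (DEN, LAX), (DEN, SEA), (NRT, LAX), (NRT, SEA), (SEA, SFO), (SFO, IAD), (SFO, SFO)}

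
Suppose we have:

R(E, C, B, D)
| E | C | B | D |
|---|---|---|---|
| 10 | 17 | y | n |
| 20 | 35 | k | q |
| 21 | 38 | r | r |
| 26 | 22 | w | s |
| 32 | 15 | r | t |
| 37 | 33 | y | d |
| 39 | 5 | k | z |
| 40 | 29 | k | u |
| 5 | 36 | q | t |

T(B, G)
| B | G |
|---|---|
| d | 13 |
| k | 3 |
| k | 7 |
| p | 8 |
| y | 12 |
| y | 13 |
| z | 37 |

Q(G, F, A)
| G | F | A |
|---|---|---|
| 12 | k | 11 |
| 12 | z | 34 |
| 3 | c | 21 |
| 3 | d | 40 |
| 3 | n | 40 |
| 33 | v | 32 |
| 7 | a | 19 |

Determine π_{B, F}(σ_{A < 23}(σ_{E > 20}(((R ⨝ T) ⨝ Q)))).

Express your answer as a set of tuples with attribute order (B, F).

R ⋈ T (natural join on B): {(10, 17, y, n, 12), (10, 17, y, n, 13), (20, 35, k, q, 3), (20, 35, k, q, 7), (37, 33, y, d, 12), (37, 33, y, d, 13), (39, 5, k, z, 3), (39, 5, k, z, 7), (40, 29, k, u, 3), (40, 29, k, u, 7)}
(R ⨝ T) ⋈ Q (natural join on G): {(10, 17, y, n, 12, k, 11), (10, 17, y, n, 12, z, 34), (20, 35, k, q, 3, c, 21), (20, 35, k, q, 3, d, 40), (20, 35, k, q, 3, n, 40), (20, 35, k, q, 7, a, 19), (37, 33, y, d, 12, k, 11), (37, 33, y, d, 12, z, 34), (39, 5, k, z, 3, c, 21), (39, 5, k, z, 3, d, 40), (39, 5, k, z, 3, n, 40), (39, 5, k, z, 7, a, 19), (40, 29, k, u, 3, c, 21), (40, 29, k, u, 3, d, 40), (40, 29, k, u, 3, n, 40), (40, 29, k, u, 7, a, 19)}
Apply σ_{E > 20}; surviving tuples: {(37, 33, y, d, 12, k, 11), (37, 33, y, d, 12, z, 34), (39, 5, k, z, 3, c, 21), (39, 5, k, z, 3, d, 40), (39, 5, k, z, 3, n, 40), (39, 5, k, z, 7, a, 19), (40, 29, k, u, 3, c, 21), (40, 29, k, u, 3, d, 40), (40, 29, k, u, 3, n, 40), (40, 29, k, u, 7, a, 19)}
Apply σ_{A < 23}; surviving tuples: {(37, 33, y, d, 12, k, 11), (39, 5, k, z, 3, c, 21), (39, 5, k, z, 7, a, 19), (40, 29, k, u, 3, c, 21), (40, 29, k, u, 7, a, 19)}
π_{B, F} gives {(k, a), (k, c), (y, k)} (2 duplicate(s) eliminated).

{(k, a), (k, c), (y, k)}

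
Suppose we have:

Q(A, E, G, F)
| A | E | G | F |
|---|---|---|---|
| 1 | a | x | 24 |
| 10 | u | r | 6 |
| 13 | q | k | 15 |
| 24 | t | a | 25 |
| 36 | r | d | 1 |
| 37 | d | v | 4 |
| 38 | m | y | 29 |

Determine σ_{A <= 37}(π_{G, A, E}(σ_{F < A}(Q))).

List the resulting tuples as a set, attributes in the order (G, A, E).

Filtering on F < A leaves {(10, u, r, 6), (36, r, d, 1), (37, d, v, 4), (38, m, y, 29)}.
Keep only column(s) G, A, E: {(d, 36, r), (r, 10, u), (v, 37, d), (y, 38, m)}
Filtering on A <= 37 leaves {(d, 36, r), (r, 10, u), (v, 37, d)}.

{(d, 36, r), (r, 10, u), (v, 37, d)}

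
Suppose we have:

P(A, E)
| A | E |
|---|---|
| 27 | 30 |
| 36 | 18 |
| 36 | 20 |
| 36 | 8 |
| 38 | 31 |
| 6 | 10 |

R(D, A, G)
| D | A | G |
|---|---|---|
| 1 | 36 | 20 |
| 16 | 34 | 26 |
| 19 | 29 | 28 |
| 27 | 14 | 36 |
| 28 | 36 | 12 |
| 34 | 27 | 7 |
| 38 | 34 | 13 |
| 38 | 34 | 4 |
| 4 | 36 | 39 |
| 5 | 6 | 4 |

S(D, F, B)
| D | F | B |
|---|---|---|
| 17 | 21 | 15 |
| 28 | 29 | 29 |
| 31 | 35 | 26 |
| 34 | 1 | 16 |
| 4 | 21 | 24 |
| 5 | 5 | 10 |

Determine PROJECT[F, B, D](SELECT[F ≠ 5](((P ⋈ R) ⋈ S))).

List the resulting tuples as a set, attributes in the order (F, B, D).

{(1, 16, 34), (21, 24, 4), (29, 29, 28)}

P ⋈ R (natural join on A): {(27, 30, 34, 7), (36, 18, 1, 20), (36, 18, 28, 12), (36, 18, 4, 39), (36, 20, 1, 20), (36, 20, 28, 12), (36, 20, 4, 39), (36, 8, 1, 20), (36, 8, 28, 12), (36, 8, 4, 39), (6, 10, 5, 4)}
(P ⋈ R) ⋈ S (natural join on D): {(27, 30, 34, 7, 1, 16), (36, 18, 28, 12, 29, 29), (36, 18, 4, 39, 21, 24), (36, 20, 28, 12, 29, 29), (36, 20, 4, 39, 21, 24), (36, 8, 28, 12, 29, 29), (36, 8, 4, 39, 21, 24), (6, 10, 5, 4, 5, 10)}
Selection F ≠ 5: {(27, 30, 34, 7, 1, 16), (36, 18, 28, 12, 29, 29), (36, 18, 4, 39, 21, 24), (36, 20, 28, 12, 29, 29), (36, 20, 4, 39, 21, 24), (36, 8, 28, 12, 29, 29), (36, 8, 4, 39, 21, 24)}
Projecting to F, B, D (4 duplicate(s) eliminated): {(1, 16, 34), (21, 24, 4), (29, 29, 28)}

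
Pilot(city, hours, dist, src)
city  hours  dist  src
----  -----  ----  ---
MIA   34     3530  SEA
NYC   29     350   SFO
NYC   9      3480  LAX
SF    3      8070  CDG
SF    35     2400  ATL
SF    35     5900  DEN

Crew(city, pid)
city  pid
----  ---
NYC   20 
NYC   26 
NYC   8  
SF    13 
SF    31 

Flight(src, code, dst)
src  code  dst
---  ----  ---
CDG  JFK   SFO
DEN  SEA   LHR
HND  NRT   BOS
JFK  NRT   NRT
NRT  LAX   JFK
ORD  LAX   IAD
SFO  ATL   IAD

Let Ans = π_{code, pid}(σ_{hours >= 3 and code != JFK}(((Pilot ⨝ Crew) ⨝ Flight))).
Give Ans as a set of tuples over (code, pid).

{(ATL, 20), (ATL, 26), (ATL, 8), (SEA, 13), (SEA, 31)}

Pilot ⋈ Crew (natural join on city): {(NYC, 29, 350, SFO, 20), (NYC, 29, 350, SFO, 26), (NYC, 29, 350, SFO, 8), (NYC, 9, 3480, LAX, 20), (NYC, 9, 3480, LAX, 26), (NYC, 9, 3480, LAX, 8), (SF, 3, 8070, CDG, 13), (SF, 3, 8070, CDG, 31), (SF, 35, 2400, ATL, 13), (SF, 35, 2400, ATL, 31), (SF, 35, 5900, DEN, 13), (SF, 35, 5900, DEN, 31)}
(Pilot ⨝ Crew) ⋈ Flight (natural join on src): {(NYC, 29, 350, SFO, 20, ATL, IAD), (NYC, 29, 350, SFO, 26, ATL, IAD), (NYC, 29, 350, SFO, 8, ATL, IAD), (SF, 3, 8070, CDG, 13, JFK, SFO), (SF, 3, 8070, CDG, 31, JFK, SFO), (SF, 35, 5900, DEN, 13, SEA, LHR), (SF, 35, 5900, DEN, 31, SEA, LHR)}
Filtering on hours >= 3 and code != JFK leaves {(NYC, 29, 350, SFO, 20, ATL, IAD), (NYC, 29, 350, SFO, 26, ATL, IAD), (NYC, 29, 350, SFO, 8, ATL, IAD), (SF, 35, 5900, DEN, 13, SEA, LHR), (SF, 35, 5900, DEN, 31, SEA, LHR)}.
Projecting to code, pid: {(ATL, 20), (ATL, 26), (ATL, 8), (SEA, 13), (SEA, 31)}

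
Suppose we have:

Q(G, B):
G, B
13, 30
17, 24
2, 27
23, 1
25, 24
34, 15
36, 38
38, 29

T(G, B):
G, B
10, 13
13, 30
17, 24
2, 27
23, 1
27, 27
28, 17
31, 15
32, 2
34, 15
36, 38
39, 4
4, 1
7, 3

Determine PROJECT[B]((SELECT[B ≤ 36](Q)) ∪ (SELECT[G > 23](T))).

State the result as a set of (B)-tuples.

{1, 15, 17, 2, 24, 27, 29, 30, 38, 4}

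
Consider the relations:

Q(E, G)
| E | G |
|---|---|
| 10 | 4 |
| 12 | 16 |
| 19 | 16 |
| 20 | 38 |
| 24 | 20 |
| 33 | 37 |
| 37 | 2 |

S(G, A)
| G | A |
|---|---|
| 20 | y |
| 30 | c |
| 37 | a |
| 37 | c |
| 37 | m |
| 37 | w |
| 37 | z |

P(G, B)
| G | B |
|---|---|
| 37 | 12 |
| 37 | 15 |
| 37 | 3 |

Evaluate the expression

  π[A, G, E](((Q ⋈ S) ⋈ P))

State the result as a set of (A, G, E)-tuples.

{(a, 37, 33), (c, 37, 33), (m, 37, 33), (w, 37, 33), (z, 37, 33)}

Joining Q and S on G yields {(24, 20, y), (33, 37, a), (33, 37, c), (33, 37, m), (33, 37, w), (33, 37, z)}.
Joining (Q ⋈ S) and P on G yields {(33, 37, a, 12), (33, 37, a, 15), (33, 37, a, 3), (33, 37, c, 12), (33, 37, c, 15), (33, 37, c, 3), (33, 37, m, 12), (33, 37, m, 15), (33, 37, m, 3), (33, 37, w, 12), (33, 37, w, 15), (33, 37, w, 3), (33, 37, z, 12), (33, 37, z, 15), (33, 37, z, 3)}.
π[A, G, E]: project onto (A, G, E) (10 duplicate(s) eliminated) → {(a, 37, 33), (c, 37, 33), (m, 37, 33), (w, 37, 33), (z, 37, 33)}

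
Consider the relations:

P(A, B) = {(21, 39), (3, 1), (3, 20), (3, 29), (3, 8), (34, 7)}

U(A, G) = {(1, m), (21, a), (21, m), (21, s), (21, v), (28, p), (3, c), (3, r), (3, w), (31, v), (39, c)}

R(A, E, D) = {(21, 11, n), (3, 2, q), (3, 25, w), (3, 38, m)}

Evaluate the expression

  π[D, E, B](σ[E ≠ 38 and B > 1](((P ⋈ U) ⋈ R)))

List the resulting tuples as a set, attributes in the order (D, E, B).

Natural join on A: {(21, 39, a), (21, 39, m), (21, 39, s), (21, 39, v), (3, 1, c), (3, 1, r), (3, 1, w), (3, 20, c), (3, 20, r), (3, 20, w), (3, 29, c), (3, 29, r), (3, 29, w), (3, 8, c), (3, 8, r), (3, 8, w)}
Natural join on A: {(21, 39, a, 11, n), (21, 39, m, 11, n), (21, 39, s, 11, n), (21, 39, v, 11, n), (3, 1, c, 2, q), (3, 1, c, 25, w), (3, 1, c, 38, m), (3, 1, r, 2, q), (3, 1, r, 25, w), (3, 1, r, 38, m), (3, 1, w, 2, q), (3, 1, w, 25, w), (3, 1, w, 38, m), (3, 20, c, 2, q), (3, 20, c, 25, w), (3, 20, c, 38, m), (3, 20, r, 2, q), (3, 20, r, 25, w), (3, 20, r, 38, m), (3, 20, w, 2, q), (3, 20, w, 25, w), (3, 20, w, 38, m), (3, 29, c, 2, q), (3, 29, c, 25, w), (3, 29, c, 38, m), (3, 29, r, 2, q), (3, 29, r, 25, w), (3, 29, r, 38, m), (3, 29, w, 2, q), (3, 29, w, 25, w), (3, 29, w, 38, m), (3, 8, c, 2, q), (3, 8, c, 25, w), (3, 8, c, 38, m), (3, 8, r, 2, q), (3, 8, r, 25, w), (3, 8, r, 38, m), (3, 8, w, 2, q), (3, 8, w, 25, w), (3, 8, w, 38, m)}
σ[E ≠ 38 and B > 1]: keep tuples satisfying E ≠ 38 and B > 1 → {(21, 39, a, 11, n), (21, 39, m, 11, n), (21, 39, s, 11, n), (21, 39, v, 11, n), (3, 20, c, 2, q), (3, 20, c, 25, w), (3, 20, r, 2, q), (3, 20, r, 25, w), (3, 20, w, 2, q), (3, 20, w, 25, w), (3, 29, c, 2, q), (3, 29, c, 25, w), (3, 29, r, 2, q), (3, 29, r, 25, w), (3, 29, w, 2, q), (3, 29, w, 25, w), (3, 8, c, 2, q), (3, 8, c, 25, w), (3, 8, r, 2, q), (3, 8, r, 25, w), (3, 8, w, 2, q), (3, 8, w, 25, w)}
Projecting to D, E, B (15 duplicate(s) eliminated): {(n, 11, 39), (q, 2, 20), (q, 2, 29), (q, 2, 8), (w, 25, 20), (w, 25, 29), (w, 25, 8)}

{(n, 11, 39), (q, 2, 20), (q, 2, 29), (q, 2, 8), (w, 25, 20), (w, 25, 29), (w, 25, 8)}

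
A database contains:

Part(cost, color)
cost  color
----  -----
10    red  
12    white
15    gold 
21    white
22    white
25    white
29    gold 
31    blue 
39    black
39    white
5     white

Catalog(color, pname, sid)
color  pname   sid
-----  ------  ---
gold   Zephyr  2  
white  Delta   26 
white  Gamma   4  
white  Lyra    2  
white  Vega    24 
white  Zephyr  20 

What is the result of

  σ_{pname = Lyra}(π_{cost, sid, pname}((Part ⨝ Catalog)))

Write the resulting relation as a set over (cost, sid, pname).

Joining Part and Catalog on color yields {(12, white, Delta, 26), (12, white, Gamma, 4), (12, white, Lyra, 2), (12, white, Vega, 24), (12, white, Zephyr, 20), (15, gold, Zephyr, 2), (21, white, Delta, 26), (21, white, Gamma, 4), (21, white, Lyra, 2), (21, white, Vega, 24), (21, white, Zephyr, 20), (22, white, Delta, 26), (22, white, Gamma, 4), (22, white, Lyra, 2), (22, white, Vega, 24), (22, white, Zephyr, 20), (25, white, Delta, 26), (25, white, Gamma, 4), (25, white, Lyra, 2), (25, white, Vega, 24), (25, white, Zephyr, 20), (29, gold, Zephyr, 2), (39, white, Delta, 26), (39, white, Gamma, 4), (39, white, Lyra, 2), (39, white, Vega, 24), (39, white, Zephyr, 20), (5, white, Delta, 26), (5, white, Gamma, 4), (5, white, Lyra, 2), (5, white, Vega, 24), (5, white, Zephyr, 20)}.
Projecting to cost, sid, pname: {(12, 2, Lyra), (12, 20, Zephyr), (12, 24, Vega), (12, 26, Delta), (12, 4, Gamma), (15, 2, Zephyr), (21, 2, Lyra), (21, 20, Zephyr), (21, 24, Vega), (21, 26, Delta), (21, 4, Gamma), (22, 2, Lyra), (22, 20, Zephyr), (22, 24, Vega), (22, 26, Delta), (22, 4, Gamma), (25, 2, Lyra), (25, 20, Zephyr), (25, 24, Vega), (25, 26, Delta), (25, 4, Gamma), (29, 2, Zephyr), (39, 2, Lyra), (39, 20, Zephyr), (39, 24, Vega), (39, 26, Delta), (39, 4, Gamma), (5, 2, Lyra), (5, 20, Zephyr), (5, 24, Vega), (5, 26, Delta), (5, 4, Gamma)}
Apply σ_{pname = Lyra}; surviving tuples: {(12, 2, Lyra), (21, 2, Lyra), (22, 2, Lyra), (25, 2, Lyra), (39, 2, Lyra), (5, 2, Lyra)}

{(12, 2, Lyra), (21, 2, Lyra), (22, 2, Lyra), (25, 2, Lyra), (39, 2, Lyra), (5, 2, Lyra)}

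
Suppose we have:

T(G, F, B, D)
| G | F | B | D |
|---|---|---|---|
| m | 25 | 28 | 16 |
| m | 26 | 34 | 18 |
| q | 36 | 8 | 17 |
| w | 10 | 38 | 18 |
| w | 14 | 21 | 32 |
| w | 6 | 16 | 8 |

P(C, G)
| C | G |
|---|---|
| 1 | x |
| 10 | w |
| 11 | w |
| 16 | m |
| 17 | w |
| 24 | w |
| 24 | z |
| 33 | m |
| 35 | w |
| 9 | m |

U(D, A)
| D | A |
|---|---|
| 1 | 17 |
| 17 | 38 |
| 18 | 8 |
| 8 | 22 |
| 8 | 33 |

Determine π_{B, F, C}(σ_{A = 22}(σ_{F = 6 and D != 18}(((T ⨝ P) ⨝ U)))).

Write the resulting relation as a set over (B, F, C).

T ⋈ P (natural join on G): {(m, 25, 28, 16, 16), (m, 25, 28, 16, 33), (m, 25, 28, 16, 9), (m, 26, 34, 18, 16), (m, 26, 34, 18, 33), (m, 26, 34, 18, 9), (w, 10, 38, 18, 10), (w, 10, 38, 18, 11), (w, 10, 38, 18, 17), (w, 10, 38, 18, 24), (w, 10, 38, 18, 35), (w, 14, 21, 32, 10), (w, 14, 21, 32, 11), (w, 14, 21, 32, 17), (w, 14, 21, 32, 24), (w, 14, 21, 32, 35), (w, 6, 16, 8, 10), (w, 6, 16, 8, 11), (w, 6, 16, 8, 17), (w, 6, 16, 8, 24), (w, 6, 16, 8, 35)}
(T ⨝ P) ⋈ U (natural join on D): {(m, 26, 34, 18, 16, 8), (m, 26, 34, 18, 33, 8), (m, 26, 34, 18, 9, 8), (w, 10, 38, 18, 10, 8), (w, 10, 38, 18, 11, 8), (w, 10, 38, 18, 17, 8), (w, 10, 38, 18, 24, 8), (w, 10, 38, 18, 35, 8), (w, 6, 16, 8, 10, 22), (w, 6, 16, 8, 10, 33), (w, 6, 16, 8, 11, 22), (w, 6, 16, 8, 11, 33), (w, 6, 16, 8, 17, 22), (w, 6, 16, 8, 17, 33), (w, 6, 16, 8, 24, 22), (w, 6, 16, 8, 24, 33), (w, 6, 16, 8, 35, 22), (w, 6, 16, 8, 35, 33)}
Selection F = 6 and D != 18: {(w, 6, 16, 8, 10, 22), (w, 6, 16, 8, 10, 33), (w, 6, 16, 8, 11, 22), (w, 6, 16, 8, 11, 33), (w, 6, 16, 8, 17, 22), (w, 6, 16, 8, 17, 33), (w, 6, 16, 8, 24, 22), (w, 6, 16, 8, 24, 33), (w, 6, 16, 8, 35, 22), (w, 6, 16, 8, 35, 33)}
Selection A = 22: {(w, 6, 16, 8, 10, 22), (w, 6, 16, 8, 11, 22), (w, 6, 16, 8, 17, 22), (w, 6, 16, 8, 24, 22), (w, 6, 16, 8, 35, 22)}
π_{B, F, C} gives {(16, 6, 10), (16, 6, 11), (16, 6, 17), (16, 6, 24), (16, 6, 35)}.

{(16, 6, 10), (16, 6, 11), (16, 6, 17), (16, 6, 24), (16, 6, 35)}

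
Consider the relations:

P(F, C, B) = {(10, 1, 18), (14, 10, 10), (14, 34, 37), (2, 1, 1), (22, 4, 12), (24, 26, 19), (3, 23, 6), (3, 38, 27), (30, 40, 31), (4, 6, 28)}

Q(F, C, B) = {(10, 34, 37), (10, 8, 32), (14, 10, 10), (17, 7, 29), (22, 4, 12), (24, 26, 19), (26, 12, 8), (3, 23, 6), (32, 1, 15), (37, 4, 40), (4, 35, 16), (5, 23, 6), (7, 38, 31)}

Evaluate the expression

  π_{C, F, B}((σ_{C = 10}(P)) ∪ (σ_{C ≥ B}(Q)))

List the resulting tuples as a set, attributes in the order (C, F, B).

{(10, 14, 10), (12, 26, 8), (23, 3, 6), (23, 5, 6), (26, 24, 19), (35, 4, 16), (38, 7, 31)}

Selection C = 10: {(14, 10, 10)}
Selection C ≥ B: {(14, 10, 10), (24, 26, 19), (26, 12, 8), (3, 23, 6), (4, 35, 16), (5, 23, 6), (7, 38, 31)}
Taking the union: {(14, 10, 10), (24, 26, 19), (26, 12, 8), (3, 23, 6), (4, 35, 16), (5, 23, 6), (7, 38, 31)}
Projecting to C, F, B: {(10, 14, 10), (12, 26, 8), (23, 3, 6), (23, 5, 6), (26, 24, 19), (35, 4, 16), (38, 7, 31)}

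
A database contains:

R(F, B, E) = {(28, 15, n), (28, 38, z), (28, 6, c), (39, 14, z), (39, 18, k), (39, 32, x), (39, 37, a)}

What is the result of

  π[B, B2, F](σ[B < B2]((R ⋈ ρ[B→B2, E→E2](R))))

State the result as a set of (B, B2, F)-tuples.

ρ[B→B2, E→E2]: schema becomes (F, B2, E2); tuples unchanged.
Natural join on F: {(28, 15, n, 15, n), (28, 15, n, 38, z), (28, 15, n, 6, c), (28, 38, z, 15, n), (28, 38, z, 38, z), (28, 38, z, 6, c), (28, 6, c, 15, n), (28, 6, c, 38, z), (28, 6, c, 6, c), (39, 14, z, 14, z), (39, 14, z, 18, k), (39, 14, z, 32, x), (39, 14, z, 37, a), (39, 18, k, 14, z), (39, 18, k, 18, k), (39, 18, k, 32, x), (39, 18, k, 37, a), (39, 32, x, 14, z), (39, 32, x, 18, k), (39, 32, x, 32, x), (39, 32, x, 37, a), (39, 37, a, 14, z), (39, 37, a, 18, k), (39, 37, a, 32, x), (39, 37, a, 37, a)}
Filtering on B < B2 leaves {(28, 15, n, 38, z), (28, 6, c, 15, n), (28, 6, c, 38, z), (39, 14, z, 18, k), (39, 14, z, 32, x), (39, 14, z, 37, a), (39, 18, k, 32, x), (39, 18, k, 37, a), (39, 32, x, 37, a)}.
Keep only column(s) B, B2, F: {(14, 18, 39), (14, 32, 39), (14, 37, 39), (15, 38, 28), (18, 32, 39), (18, 37, 39), (32, 37, 39), (6, 15, 28), (6, 38, 28)}

{(14, 18, 39), (14, 32, 39), (14, 37, 39), (15, 38, 28), (18, 32, 39), (18, 37, 39), (32, 37, 39), (6, 15, 28), (6, 38, 28)}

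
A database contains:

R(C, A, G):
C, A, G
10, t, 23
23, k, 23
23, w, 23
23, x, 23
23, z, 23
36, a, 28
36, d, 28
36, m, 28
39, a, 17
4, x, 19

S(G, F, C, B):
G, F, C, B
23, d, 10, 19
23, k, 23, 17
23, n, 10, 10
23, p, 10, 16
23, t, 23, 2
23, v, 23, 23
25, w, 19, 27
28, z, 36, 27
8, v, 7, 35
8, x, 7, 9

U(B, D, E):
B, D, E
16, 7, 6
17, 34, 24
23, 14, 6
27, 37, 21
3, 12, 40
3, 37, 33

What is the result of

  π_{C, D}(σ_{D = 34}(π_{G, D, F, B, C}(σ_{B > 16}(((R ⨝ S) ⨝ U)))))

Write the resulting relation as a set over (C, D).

Joining R and S on C, G yields {(10, t, 23, d, 19), (10, t, 23, n, 10), (10, t, 23, p, 16), (23, k, 23, k, 17), (23, k, 23, t, 2), (23, k, 23, v, 23), (23, w, 23, k, 17), (23, w, 23, t, 2), (23, w, 23, v, 23), (23, x, 23, k, 17), (23, x, 23, t, 2), (23, x, 23, v, 23), (23, z, 23, k, 17), (23, z, 23, t, 2), (23, z, 23, v, 23), (36, a, 28, z, 27), (36, d, 28, z, 27), (36, m, 28, z, 27)}.
Joining (R ⨝ S) and U on B yields {(10, t, 23, p, 16, 7, 6), (23, k, 23, k, 17, 34, 24), (23, k, 23, v, 23, 14, 6), (23, w, 23, k, 17, 34, 24), (23, w, 23, v, 23, 14, 6), (23, x, 23, k, 17, 34, 24), (23, x, 23, v, 23, 14, 6), (23, z, 23, k, 17, 34, 24), (23, z, 23, v, 23, 14, 6), (36, a, 28, z, 27, 37, 21), (36, d, 28, z, 27, 37, 21), (36, m, 28, z, 27, 37, 21)}.
Apply σ_{B > 16}; surviving tuples: {(23, k, 23, k, 17, 34, 24), (23, k, 23, v, 23, 14, 6), (23, w, 23, k, 17, 34, 24), (23, w, 23, v, 23, 14, 6), (23, x, 23, k, 17, 34, 24), (23, x, 23, v, 23, 14, 6), (23, z, 23, k, 17, 34, 24), (23, z, 23, v, 23, 14, 6), (36, a, 28, z, 27, 37, 21), (36, d, 28, z, 27, 37, 21), (36, m, 28, z, 27, 37, 21)}
Projecting to G, D, F, B, C (8 duplicate(s) eliminated): {(23, 14, v, 23, 23), (23, 34, k, 17, 23), (28, 37, z, 27, 36)}
Apply σ_{D = 34}; surviving tuples: {(23, 34, k, 17, 23)}
Projecting to C, D: {(23, 34)}

{(23, 34)}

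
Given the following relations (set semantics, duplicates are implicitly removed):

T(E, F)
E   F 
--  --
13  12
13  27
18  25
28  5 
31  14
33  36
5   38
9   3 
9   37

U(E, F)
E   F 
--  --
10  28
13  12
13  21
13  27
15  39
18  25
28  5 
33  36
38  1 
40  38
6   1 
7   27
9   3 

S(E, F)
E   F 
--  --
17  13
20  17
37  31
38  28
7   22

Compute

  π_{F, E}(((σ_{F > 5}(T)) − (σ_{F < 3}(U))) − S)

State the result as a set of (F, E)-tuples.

{(12, 13), (14, 31), (25, 18), (27, 13), (36, 33), (37, 9), (38, 5)}

Selection F > 5: {(13, 12), (13, 27), (18, 25), (31, 14), (33, 36), (5, 38), (9, 37)}
Selection F < 3: {(38, 1), (6, 1)}
Set difference of the two operands is {(13, 12), (13, 27), (18, 25), (31, 14), (33, 36), (5, 38), (9, 37)}.
Set difference of the two operands is {(13, 12), (13, 27), (18, 25), (31, 14), (33, 36), (5, 38), (9, 37)}.
π_{F, E} gives {(12, 13), (14, 31), (25, 18), (27, 13), (36, 33), (37, 9), (38, 5)}.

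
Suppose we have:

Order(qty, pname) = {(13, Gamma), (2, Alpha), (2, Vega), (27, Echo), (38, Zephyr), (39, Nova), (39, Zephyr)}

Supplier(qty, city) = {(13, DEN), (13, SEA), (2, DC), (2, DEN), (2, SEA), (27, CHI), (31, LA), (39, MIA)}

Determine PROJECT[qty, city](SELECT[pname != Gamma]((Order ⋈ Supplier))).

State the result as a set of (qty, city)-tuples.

{(2, DC), (2, DEN), (2, SEA), (27, CHI), (39, MIA)}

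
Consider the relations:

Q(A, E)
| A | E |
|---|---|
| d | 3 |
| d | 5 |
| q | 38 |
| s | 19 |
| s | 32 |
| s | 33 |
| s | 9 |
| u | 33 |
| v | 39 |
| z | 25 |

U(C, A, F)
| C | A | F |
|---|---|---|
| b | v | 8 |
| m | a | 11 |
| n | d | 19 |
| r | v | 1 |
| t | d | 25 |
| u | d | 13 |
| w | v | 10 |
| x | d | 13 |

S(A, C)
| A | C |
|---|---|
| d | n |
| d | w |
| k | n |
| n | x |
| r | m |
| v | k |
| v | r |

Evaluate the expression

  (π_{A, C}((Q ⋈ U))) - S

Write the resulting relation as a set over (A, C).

{(d, t), (d, u), (d, x), (v, b), (v, w)}

Natural join on A: {(d, 3, n, 19), (d, 3, t, 25), (d, 3, u, 13), (d, 3, x, 13), (d, 5, n, 19), (d, 5, t, 25), (d, 5, u, 13), (d, 5, x, 13), (v, 39, b, 8), (v, 39, r, 1), (v, 39, w, 10)}
π_{A, C} gives {(d, n), (d, t), (d, u), (d, x), (v, b), (v, r), (v, w)} (4 duplicate(s) eliminated).
Taking the difference: {(d, t), (d, u), (d, x), (v, b), (v, w)}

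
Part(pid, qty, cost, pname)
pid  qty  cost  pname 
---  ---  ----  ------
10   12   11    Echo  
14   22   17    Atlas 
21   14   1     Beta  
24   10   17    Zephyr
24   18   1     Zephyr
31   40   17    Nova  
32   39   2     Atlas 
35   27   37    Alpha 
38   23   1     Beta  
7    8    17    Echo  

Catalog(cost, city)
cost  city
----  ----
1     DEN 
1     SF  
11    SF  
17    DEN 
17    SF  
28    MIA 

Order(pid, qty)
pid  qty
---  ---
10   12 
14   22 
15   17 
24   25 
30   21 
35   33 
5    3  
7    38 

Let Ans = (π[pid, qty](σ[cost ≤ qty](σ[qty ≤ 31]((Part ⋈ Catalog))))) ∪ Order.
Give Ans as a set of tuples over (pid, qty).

Part ⋈ Catalog (natural join on cost): {(10, 12, 11, Echo, SF), (14, 22, 17, Atlas, DEN), (14, 22, 17, Atlas, SF), (21, 14, 1, Beta, DEN), (21, 14, 1, Beta, SF), (24, 10, 17, Zephyr, DEN), (24, 10, 17, Zephyr, SF), (24, 18, 1, Zephyr, DEN), (24, 18, 1, Zephyr, SF), (31, 40, 17, Nova, DEN), (31, 40, 17, Nova, SF), (38, 23, 1, Beta, DEN), (38, 23, 1, Beta, SF), (7, 8, 17, Echo, DEN), (7, 8, 17, Echo, SF)}
Selection qty ≤ 31: {(10, 12, 11, Echo, SF), (14, 22, 17, Atlas, DEN), (14, 22, 17, Atlas, SF), (21, 14, 1, Beta, DEN), (21, 14, 1, Beta, SF), (24, 10, 17, Zephyr, DEN), (24, 10, 17, Zephyr, SF), (24, 18, 1, Zephyr, DEN), (24, 18, 1, Zephyr, SF), (38, 23, 1, Beta, DEN), (38, 23, 1, Beta, SF), (7, 8, 17, Echo, DEN), (7, 8, 17, Echo, SF)}
Selection cost ≤ qty: {(10, 12, 11, Echo, SF), (14, 22, 17, Atlas, DEN), (14, 22, 17, Atlas, SF), (21, 14, 1, Beta, DEN), (21, 14, 1, Beta, SF), (24, 18, 1, Zephyr, DEN), (24, 18, 1, Zephyr, SF), (38, 23, 1, Beta, DEN), (38, 23, 1, Beta, SF)}
π[pid, qty]: project onto (pid, qty) (4 duplicate(s) eliminated) → {(10, 12), (14, 22), (21, 14), (24, 18), (38, 23)}
Set union of the two operands is {(10, 12), (14, 22), (15, 17), (21, 14), (24, 18), (24, 25), (30, 21), (35, 33), (38, 23), (5, 3), (7, 38)}.

{(10, 12), (14, 22), (15, 17), (21, 14), (24, 18), (24, 25), (30, 21), (35, 33), (38, 23), (5, 3), (7, 38)}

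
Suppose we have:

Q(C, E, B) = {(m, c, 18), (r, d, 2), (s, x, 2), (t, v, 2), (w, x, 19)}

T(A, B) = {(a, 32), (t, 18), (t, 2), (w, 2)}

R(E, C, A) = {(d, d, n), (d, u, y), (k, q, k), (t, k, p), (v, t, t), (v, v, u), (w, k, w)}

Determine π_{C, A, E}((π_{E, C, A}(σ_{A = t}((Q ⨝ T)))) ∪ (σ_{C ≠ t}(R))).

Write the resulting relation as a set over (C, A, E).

Q ⋈ T (natural join on B): {(m, c, 18, t), (r, d, 2, t), (r, d, 2, w), (s, x, 2, t), (s, x, 2, w), (t, v, 2, t), (t, v, 2, w)}
Selection A = t: {(m, c, 18, t), (r, d, 2, t), (s, x, 2, t), (t, v, 2, t)}
Projecting to E, C, A: {(c, m, t), (d, r, t), (v, t, t), (x, s, t)}
Selection C ≠ t: {(d, d, n), (d, u, y), (k, q, k), (t, k, p), (v, v, u), (w, k, w)}
Taking the union: {(c, m, t), (d, d, n), (d, r, t), (d, u, y), (k, q, k), (t, k, p), (v, t, t), (v, v, u), (w, k, w), (x, s, t)}
Projecting to C, A, E: {(d, n, d), (k, p, t), (k, w, w), (m, t, c), (q, k, k), (r, t, d), (s, t, x), (t, t, v), (u, y, d), (v, u, v)}

{(d, n, d), (k, p, t), (k, w, w), (m, t, c), (q, k, k), (r, t, d), (s, t, x), (t, t, v), (u, y, d), (v, u, v)}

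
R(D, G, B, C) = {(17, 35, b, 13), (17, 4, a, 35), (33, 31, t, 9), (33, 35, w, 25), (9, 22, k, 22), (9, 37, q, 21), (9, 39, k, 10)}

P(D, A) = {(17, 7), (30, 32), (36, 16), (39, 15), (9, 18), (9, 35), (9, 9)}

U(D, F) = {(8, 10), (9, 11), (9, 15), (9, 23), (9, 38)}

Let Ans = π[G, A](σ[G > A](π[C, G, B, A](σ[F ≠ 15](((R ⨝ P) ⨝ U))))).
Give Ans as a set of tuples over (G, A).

{(22, 18), (22, 9), (37, 18), (37, 35), (37, 9), (39, 18), (39, 35), (39, 9)}

Joining R and P on D yields {(17, 35, b, 13, 7), (17, 4, a, 35, 7), (9, 22, k, 22, 18), (9, 22, k, 22, 35), (9, 22, k, 22, 9), (9, 37, q, 21, 18), (9, 37, q, 21, 35), (9, 37, q, 21, 9), (9, 39, k, 10, 18), (9, 39, k, 10, 35), (9, 39, k, 10, 9)}.
Joining (R ⨝ P) and U on D yields {(9, 22, k, 22, 18, 11), (9, 22, k, 22, 18, 15), (9, 22, k, 22, 18, 23), (9, 22, k, 22, 18, 38), (9, 22, k, 22, 35, 11), (9, 22, k, 22, 35, 15), (9, 22, k, 22, 35, 23), (9, 22, k, 22, 35, 38), (9, 22, k, 22, 9, 11), (9, 22, k, 22, 9, 15), (9, 22, k, 22, 9, 23), (9, 22, k, 22, 9, 38), (9, 37, q, 21, 18, 11), (9, 37, q, 21, 18, 15), (9, 37, q, 21, 18, 23), (9, 37, q, 21, 18, 38), (9, 37, q, 21, 35, 11), (9, 37, q, 21, 35, 15), (9, 37, q, 21, 35, 23), (9, 37, q, 21, 35, 38), (9, 37, q, 21, 9, 11), (9, 37, q, 21, 9, 15), (9, 37, q, 21, 9, 23), (9, 37, q, 21, 9, 38), (9, 39, k, 10, 18, 11), (9, 39, k, 10, 18, 15), (9, 39, k, 10, 18, 23), (9, 39, k, 10, 18, 38), (9, 39, k, 10, 35, 11), (9, 39, k, 10, 35, 15), (9, 39, k, 10, 35, 23), (9, 39, k, 10, 35, 38), (9, 39, k, 10, 9, 11), (9, 39, k, 10, 9, 15), (9, 39, k, 10, 9, 23), (9, 39, k, 10, 9, 38)}.
Apply σ_{F ≠ 15}; surviving tuples: {(9, 22, k, 22, 18, 11), (9, 22, k, 22, 18, 23), (9, 22, k, 22, 18, 38), (9, 22, k, 22, 35, 11), (9, 22, k, 22, 35, 23), (9, 22, k, 22, 35, 38), (9, 22, k, 22, 9, 11), (9, 22, k, 22, 9, 23), (9, 22, k, 22, 9, 38), (9, 37, q, 21, 18, 11), (9, 37, q, 21, 18, 23), (9, 37, q, 21, 18, 38), (9, 37, q, 21, 35, 11), (9, 37, q, 21, 35, 23), (9, 37, q, 21, 35, 38), (9, 37, q, 21, 9, 11), (9, 37, q, 21, 9, 23), (9, 37, q, 21, 9, 38), (9, 39, k, 10, 18, 11), (9, 39, k, 10, 18, 23), (9, 39, k, 10, 18, 38), (9, 39, k, 10, 35, 11), (9, 39, k, 10, 35, 23), (9, 39, k, 10, 35, 38), (9, 39, k, 10, 9, 11), (9, 39, k, 10, 9, 23), (9, 39, k, 10, 9, 38)}
π_{C, G, B, A} gives {(10, 39, k, 18), (10, 39, k, 35), (10, 39, k, 9), (21, 37, q, 18), (21, 37, q, 35), (21, 37, q, 9), (22, 22, k, 18), (22, 22, k, 35), (22, 22, k, 9)} (18 duplicate(s) eliminated).
Apply σ_{G > A}; surviving tuples: {(10, 39, k, 18), (10, 39, k, 35), (10, 39, k, 9), (21, 37, q, 18), (21, 37, q, 35), (21, 37, q, 9), (22, 22, k, 18), (22, 22, k, 9)}
π_{G, A} gives {(22, 18), (22, 9), (37, 18), (37, 35), (37, 9), (39, 18), (39, 35), (39, 9)}.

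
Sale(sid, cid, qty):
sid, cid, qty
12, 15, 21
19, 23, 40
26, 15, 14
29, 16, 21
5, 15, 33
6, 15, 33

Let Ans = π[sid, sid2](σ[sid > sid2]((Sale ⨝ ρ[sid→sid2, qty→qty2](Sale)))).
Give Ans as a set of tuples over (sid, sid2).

ρ[sid→sid2, qty→qty2]: schema becomes (sid2, cid, qty2); tuples unchanged.
Sale ⋈ ρ[sid→sid2, qty→qty2](Sale) (natural join on cid): {(12, 15, 21, 12, 21), (12, 15, 21, 26, 14), (12, 15, 21, 5, 33), (12, 15, 21, 6, 33), (19, 23, 40, 19, 40), (26, 15, 14, 12, 21), (26, 15, 14, 26, 14), (26, 15, 14, 5, 33), (26, 15, 14, 6, 33), (29, 16, 21, 29, 21), (5, 15, 33, 12, 21), (5, 15, 33, 26, 14), (5, 15, 33, 5, 33), (5, 15, 33, 6, 33), (6, 15, 33, 12, 21), (6, 15, 33, 26, 14), (6, 15, 33, 5, 33), (6, 15, 33, 6, 33)}
σ[sid > sid2]: keep tuples satisfying sid > sid2 → {(12, 15, 21, 5, 33), (12, 15, 21, 6, 33), (26, 15, 14, 12, 21), (26, 15, 14, 5, 33), (26, 15, 14, 6, 33), (6, 15, 33, 5, 33)}
π[sid, sid2]: project onto (sid, sid2) → {(12, 5), (12, 6), (26, 12), (26, 5), (26, 6), (6, 5)}

{(12, 5), (12, 6), (26, 12), (26, 5), (26, 6), (6, 5)}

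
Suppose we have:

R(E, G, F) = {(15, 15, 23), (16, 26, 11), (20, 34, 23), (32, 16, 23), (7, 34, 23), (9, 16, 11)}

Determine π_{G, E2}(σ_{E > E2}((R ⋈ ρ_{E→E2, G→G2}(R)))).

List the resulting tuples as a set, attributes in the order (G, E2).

ρ[E→E2, G→G2]: schema becomes (E2, G2, F); tuples unchanged.
R ⋈ ρ_{E→E2, G→G2}(R) (natural join on F): {(15, 15, 23, 15, 15), (15, 15, 23, 20, 34), (15, 15, 23, 32, 16), (15, 15, 23, 7, 34), (16, 26, 11, 16, 26), (16, 26, 11, 9, 16), (20, 34, 23, 15, 15), (20, 34, 23, 20, 34), (20, 34, 23, 32, 16), (20, 34, 23, 7, 34), (32, 16, 23, 15, 15), (32, 16, 23, 20, 34), (32, 16, 23, 32, 16), (32, 16, 23, 7, 34), (7, 34, 23, 15, 15), (7, 34, 23, 20, 34), (7, 34, 23, 32, 16), (7, 34, 23, 7, 34), (9, 16, 11, 16, 26), (9, 16, 11, 9, 16)}
Filtering on E > E2 leaves {(15, 15, 23, 7, 34), (16, 26, 11, 9, 16), (20, 34, 23, 15, 15), (20, 34, 23, 7, 34), (32, 16, 23, 15, 15), (32, 16, 23, 20, 34), (32, 16, 23, 7, 34)}.
π_{G, E2} gives {(15, 7), (16, 15), (16, 20), (16, 7), (26, 9), (34, 15), (34, 7)}.

{(15, 7), (16, 15), (16, 20), (16, 7), (26, 9), (34, 15), (34, 7)}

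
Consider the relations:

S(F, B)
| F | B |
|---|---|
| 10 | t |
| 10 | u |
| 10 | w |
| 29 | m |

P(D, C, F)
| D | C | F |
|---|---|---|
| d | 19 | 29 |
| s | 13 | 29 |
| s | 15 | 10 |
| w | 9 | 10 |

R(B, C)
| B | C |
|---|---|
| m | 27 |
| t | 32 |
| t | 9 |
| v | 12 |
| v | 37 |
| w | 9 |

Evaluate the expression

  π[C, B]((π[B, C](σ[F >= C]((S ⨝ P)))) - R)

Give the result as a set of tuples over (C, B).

Joining S and P on F yields {(10, t, s, 15), (10, t, w, 9), (10, u, s, 15), (10, u, w, 9), (10, w, s, 15), (10, w, w, 9), (29, m, d, 19), (29, m, s, 13)}.
Apply σ_{F >= C}; surviving tuples: {(10, t, w, 9), (10, u, w, 9), (10, w, w, 9), (29, m, d, 19), (29, m, s, 13)}
Keep only column(s) B, C: {(m, 13), (m, 19), (t, 9), (u, 9), (w, 9)}
Taking the difference: {(m, 13), (m, 19), (u, 9)}
Keep only column(s) C, B: {(13, m), (19, m), (9, u)}

{(13, m), (19, m), (9, u)}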